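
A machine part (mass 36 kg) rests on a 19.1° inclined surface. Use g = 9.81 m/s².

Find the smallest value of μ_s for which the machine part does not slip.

μ_s,min ≈ 0.346

At the slip threshold m g sin θ = μ_s m g cos θ, so μ_s,min = tan θ.
μ_s,min = tan 19.1° = 0.346.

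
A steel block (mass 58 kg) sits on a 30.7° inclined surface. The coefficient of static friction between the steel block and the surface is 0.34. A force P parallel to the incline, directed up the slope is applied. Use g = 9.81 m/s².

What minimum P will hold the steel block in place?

P_min ≈ 124 N

The steel block tends to slide down (tan θ > μ_s), so at the point of impending slip friction acts up-slope at its limit: f = μ_s N.
P is parallel to the surface, so N = m g cos θ = 489 N.
Along the incline: P + μ_s N = m g sin θ, so P = 290 − 0.34×489 = 124 N.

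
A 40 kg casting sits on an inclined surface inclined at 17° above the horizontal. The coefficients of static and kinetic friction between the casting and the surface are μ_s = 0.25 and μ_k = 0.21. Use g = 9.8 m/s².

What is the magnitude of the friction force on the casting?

The normal reaction is N = m g cos θ = 374.9 N.
Along the slope the weight component is m g sin θ = 114.6 N; friction must supply exactly this, acting up-slope.
Static friction can supply at most μ_s N = 93.72 N.
Since |114.6| > 93.72 N, static friction cannot hold it; the casting slides down the incline and kinetic friction applies: f = μ_k N = 0.21 × 374.9 = 78.7 N.

f ≈ 78.7 N (up the incline)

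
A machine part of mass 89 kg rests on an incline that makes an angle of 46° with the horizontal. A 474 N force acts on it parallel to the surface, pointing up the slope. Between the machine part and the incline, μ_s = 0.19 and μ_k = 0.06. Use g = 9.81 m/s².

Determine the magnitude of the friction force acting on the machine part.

f ≈ 36.4 N (up the incline)

Perpendicular to the surface, N = m g cos θ = 89·9.81·cos 46° = 606.5 N.
The friction needed for equilibrium is m g sin θ − P = 628 − 474 = 154 N, measured positive up-slope.
Maximum static friction available: μ_s N = 0.19 × 606.5 = 115.2 N.
Since |154| > 115.2 N, static friction cannot hold it; the machine part slides down the incline and kinetic friction applies: f = μ_k N = 0.06 × 606.5 = 36.4 N.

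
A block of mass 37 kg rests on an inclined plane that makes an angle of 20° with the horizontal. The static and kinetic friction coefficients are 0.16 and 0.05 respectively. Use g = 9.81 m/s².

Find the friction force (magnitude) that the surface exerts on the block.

f ≈ 17.1 N (up the incline)

Perpendicular to the surface, N = m g cos θ = 37·9.81·cos 20° = 341.1 N.
For equilibrium along the incline, friction must balance the weight component: f = m g sin θ = 124.1 N up the slope.
Static friction can supply at most μ_s N = 54.57 N.
|124.1| exceeds 54.57 N, so the block slips down-slope; friction is kinetic, f = μ_k N = 0.05×341.1 = 17.1 N.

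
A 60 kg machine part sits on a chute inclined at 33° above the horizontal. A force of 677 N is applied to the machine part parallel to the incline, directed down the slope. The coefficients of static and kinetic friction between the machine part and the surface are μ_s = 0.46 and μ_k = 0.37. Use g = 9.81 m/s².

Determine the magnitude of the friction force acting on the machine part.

f ≈ 183 N (up the incline)

Perpendicular to the surface, N = m g cos θ = 60·9.81·cos 33° = 493.6 N.
Parallel to the incline, ΣF = 0 gives f = m g sin θ + P = 320.6 + 677 = 997.6 N (up-slope positive).
Maximum static friction available: μ_s N = 0.46 × 493.6 = 227.1 N.
Since |997.6| > 227.1 N, static friction cannot hold it; the machine part slides down the incline and kinetic friction applies: f = μ_k N = 0.37 × 493.6 = 183 N.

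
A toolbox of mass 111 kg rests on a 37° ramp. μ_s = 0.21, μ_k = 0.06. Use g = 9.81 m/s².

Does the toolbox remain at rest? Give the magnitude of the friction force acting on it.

f ≈ 52.2 N

N = m g cos θ = 870 N.
Down-slope weight component: m g sin θ = 655 N.
μ_s N = 183 N.
655 > 183 N, so it slides; kinetic friction f = μ_k N = 0.06×870 = 52.2 N.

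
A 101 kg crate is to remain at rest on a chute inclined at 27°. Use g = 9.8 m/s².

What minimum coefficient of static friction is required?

μ_s,min ≈ 0.51

At the slip threshold m g sin θ = μ_s m g cos θ, so μ_s,min = tan θ.
μ_s,min = tan 27° = 0.51.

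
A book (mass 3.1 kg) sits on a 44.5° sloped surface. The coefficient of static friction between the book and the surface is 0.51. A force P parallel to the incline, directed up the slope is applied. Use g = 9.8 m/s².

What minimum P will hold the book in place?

The book tends to slide down (tan θ > μ_s), so at the point of impending slip friction acts up-slope at its limit: f = μ_s N.
P is parallel to the surface, so N = m g cos θ = 21.7 N.
Along the incline: P + μ_s N = m g sin θ, so P = 21.3 − 0.51×21.7 = 10.2 N.

P_min ≈ 10.2 N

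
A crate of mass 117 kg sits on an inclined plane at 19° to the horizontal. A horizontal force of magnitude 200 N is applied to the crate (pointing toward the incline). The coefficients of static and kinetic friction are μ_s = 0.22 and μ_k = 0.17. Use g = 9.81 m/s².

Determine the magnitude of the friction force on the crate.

Resolve perpendicular to the incline: N = m g cos θ + P sin θ = 117×9.81×cos 19° + 200×sin 19° = 1150 N.
Parallel to the incline: P cos θ − m g sin θ = 189.1 − 373.7 = -184.6 N; the friction needed to balance this is 184.6 N acting up the slope.
Maximum static friction: μ_s N = 0.22 × 1150 = 253.1 N.
|f_req| = 184.6 ≤ 253.1 N → the crate is in equilibrium; friction equals the required value.

f ≈ 185 N (up the incline)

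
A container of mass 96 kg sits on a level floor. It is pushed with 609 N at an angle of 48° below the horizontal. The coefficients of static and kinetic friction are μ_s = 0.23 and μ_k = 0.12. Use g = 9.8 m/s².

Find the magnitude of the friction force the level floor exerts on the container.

Vertical equilibrium gives N = m g + P sin α = 1393 N.
For equilibrium, f = P cos α = 609×cos 48° = 407.5 N.
The static-friction limit is μ_s N = 320.5 N.
407.5 > 320.5 N → the container slides; f = μ_k N = 0.12×1393 = 167 N.

f ≈ 167 N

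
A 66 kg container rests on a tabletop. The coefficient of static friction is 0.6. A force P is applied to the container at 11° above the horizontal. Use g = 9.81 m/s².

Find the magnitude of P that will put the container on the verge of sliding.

P ≈ 354 N

N = m g − P sin α (the pull lifts the container).
At impending slip, P cos α = μ_s N = μ_s (m g − P sin α).
Solving: P (cos α + μ_s sin α) = μ_s m g → P = 0.6×647/(cos 11° + 0.6 sin 11°) = 388/1.096 = 354 N.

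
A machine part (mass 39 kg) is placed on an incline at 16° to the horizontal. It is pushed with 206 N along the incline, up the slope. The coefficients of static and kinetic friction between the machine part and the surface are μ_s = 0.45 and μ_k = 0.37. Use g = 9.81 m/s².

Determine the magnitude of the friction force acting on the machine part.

f ≈ 101 N (down the incline)

Normal force: N = m g cos θ = 39 × 9.81 × cos 16° = 367.8 N.
The friction needed for equilibrium is m g sin θ − P = 105.5 − 206 = -100.5 N, measured positive up-slope.
Maximum static friction available: μ_s N = 0.45 × 367.8 = 165.5 N.
Since |-100.5| ≤ 165.5 N, the machine part remains in static equilibrium and friction takes exactly the required value.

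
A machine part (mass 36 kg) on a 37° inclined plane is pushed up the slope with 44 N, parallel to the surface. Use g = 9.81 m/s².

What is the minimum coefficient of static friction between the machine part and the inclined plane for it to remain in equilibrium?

N = m g cos θ = 282 N.
Friction must make up the shortfall along the incline: f = m g sin θ − P = 212.5 − 44 = 168.5 N.
At the threshold f = μ_s N, so μ_s,min = 168.5/282 = 0.598.

μ_s,min ≈ 0.598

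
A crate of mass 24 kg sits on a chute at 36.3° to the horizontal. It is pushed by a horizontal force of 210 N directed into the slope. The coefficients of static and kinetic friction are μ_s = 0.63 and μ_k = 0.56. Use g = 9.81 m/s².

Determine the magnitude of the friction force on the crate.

f ≈ 29.9 N (down the incline)

Resolve perpendicular to the incline: N = m g cos θ + P sin θ = 24×9.81×cos 36.3° + 210×sin 36.3° = 314.1 N.
Parallel to the incline: P cos θ − m g sin θ = 169.2 − 139.4 = 29.86 N; the friction needed to balance this is 29.86 N acting down the slope.
The limit of static friction is μ_s N = 197.9 N.
|f_req| = 29.86 ≤ 197.9 N → the crate is in equilibrium; friction equals the required value.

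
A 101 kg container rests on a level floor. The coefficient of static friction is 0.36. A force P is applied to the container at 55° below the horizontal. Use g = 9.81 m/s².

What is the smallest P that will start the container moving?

P ≈ 1280 N

N = m g + P sin α (the push presses the container into the level floor).
At impending slip, P cos α = μ_s N = μ_s (m g + P sin α).
Solving: P (cos α − μ_s sin α) = μ_s m g → P = 0.36×991/(cos 55° − 0.36 sin 55°) = 357/0.2787 = 1280 N.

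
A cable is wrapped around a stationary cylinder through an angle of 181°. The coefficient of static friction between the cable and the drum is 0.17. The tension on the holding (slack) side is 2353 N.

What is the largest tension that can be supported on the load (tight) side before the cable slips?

At impending slip the capstan equation gives T₂/T₁ = e^{μβ} with β in radians.
β = 181° × π/180 = 3.159 rad.
e^{μβ} = e^{0.17×3.159} = 1.711.
T₂ = T₁ · e^{μβ} = 2353 × 1.711 = 4030 N.

T_max ≈ 4030 N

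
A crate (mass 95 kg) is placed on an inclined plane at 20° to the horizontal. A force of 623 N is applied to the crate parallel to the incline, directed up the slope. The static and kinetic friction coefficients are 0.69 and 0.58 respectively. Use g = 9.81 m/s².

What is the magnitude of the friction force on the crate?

f ≈ 304 N (down the incline)

Normal force: N = m g cos θ = 95 × 9.81 × cos 20° = 875.7 N.
Parallel to the incline, ΣF = 0 gives f = m g sin θ − P = 318.7 − 623 = -304.3 N (up-slope positive).
The static-friction ceiling is μ_s N = 0.69 × 875.7 = 604.3 N.
Since |-304.3| ≤ 604.3 N, the crate remains in static equilibrium and friction takes exactly the required value.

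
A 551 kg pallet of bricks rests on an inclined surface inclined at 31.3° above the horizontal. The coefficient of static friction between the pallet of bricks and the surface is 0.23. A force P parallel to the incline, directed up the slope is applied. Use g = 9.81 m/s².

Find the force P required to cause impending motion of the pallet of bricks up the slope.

At impending motion up the slope, friction acts down-slope at its limit: f = μ_s N.
P is parallel to the surface, so N = m g cos θ = 4620 N.
Along the incline: P = m g sin θ + μ_s N = 2810 + 0.23×4620 = 3870 N.

P ≈ 3870 N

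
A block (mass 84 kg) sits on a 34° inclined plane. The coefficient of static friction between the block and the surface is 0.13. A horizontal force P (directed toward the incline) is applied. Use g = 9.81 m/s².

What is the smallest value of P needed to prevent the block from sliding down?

P_min ≈ 413 N

The block tends to slide down (tan θ > μ_s), so at the point of impending slip friction acts up-slope at its limit: f = μ_s N.
Perpendicular to the incline: N = m g cos θ + P sin θ.
Along the incline: P cos θ + μ_s N = m g sin θ, i.e. P cos θ + μ_s (m g cos θ + P sin θ) = m g sin θ.
Solving, P (cos θ + μ_s sin θ) = m g (sin θ − μ_s cos θ), so P = 824×0.4514/0.9017 = 413 N.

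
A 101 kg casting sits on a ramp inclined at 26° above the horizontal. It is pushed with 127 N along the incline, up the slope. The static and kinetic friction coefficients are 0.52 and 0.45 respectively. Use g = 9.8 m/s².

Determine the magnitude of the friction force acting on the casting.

f ≈ 307 N (up the incline)

Normal force: N = m g cos θ = 101 × 9.8 × cos 26° = 889.6 N.
For equilibrium along the incline the friction force must supply f = m g sin θ − P = 433.9 − 127 = 306.9 N (positive meaning up-slope).
Static friction can supply at most μ_s N = 462.6 N.
Since |306.9| ≤ 462.6 N, the casting remains in static equilibrium and friction takes exactly the required value.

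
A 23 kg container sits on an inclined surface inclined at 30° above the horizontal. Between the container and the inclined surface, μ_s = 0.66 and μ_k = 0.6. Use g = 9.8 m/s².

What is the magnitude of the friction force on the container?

f ≈ 113 N (up the incline)

Normal force: N = m g cos θ = 23 × 9.8 × cos 30° = 195.2 N.
Along the slope the weight component is m g sin θ = 112.7 N; friction must supply exactly this, acting up-slope.
Static friction can supply at most μ_s N = 128.8 N.
Since |112.7| ≤ 128.8 N, static friction is sufficient; f equals the required value, not μ_s N.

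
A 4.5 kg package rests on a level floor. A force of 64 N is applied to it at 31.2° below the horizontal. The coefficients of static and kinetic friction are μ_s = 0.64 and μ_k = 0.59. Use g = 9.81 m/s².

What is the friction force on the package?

f ≈ 45.6 N

N = m g + P sin α = 44.15 + 64×sin 31.2° = 77.3 N.
Horizontally, friction must balance P cos α = 54.74 N.
The static-friction limit is μ_s N = 49.47 N.
54.74 > 49.47 N → the package slides; f = μ_k N = 0.59×77.3 = 45.6 N.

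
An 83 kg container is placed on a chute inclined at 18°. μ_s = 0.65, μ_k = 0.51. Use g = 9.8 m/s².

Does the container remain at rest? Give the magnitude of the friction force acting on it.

N = m g cos θ = 774 N.
Down-slope weight component: m g sin θ = 251 N.
μ_s N = 503 N.
251 ≤ 503 N, so it stays put; friction = 251 N.

f ≈ 251 N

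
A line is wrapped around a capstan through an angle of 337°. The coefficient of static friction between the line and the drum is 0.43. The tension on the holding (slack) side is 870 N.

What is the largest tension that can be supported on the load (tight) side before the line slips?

At impending slip the capstan equation gives T₂/T₁ = e^{μβ} with β in radians.
β = 337° × π/180 = 5.882 rad.
e^{μβ} = e^{0.43×5.882} = 12.54.
T₂ = T₁ · e^{μβ} = 870 × 12.54 = 10900 N.

T_max ≈ 10900 N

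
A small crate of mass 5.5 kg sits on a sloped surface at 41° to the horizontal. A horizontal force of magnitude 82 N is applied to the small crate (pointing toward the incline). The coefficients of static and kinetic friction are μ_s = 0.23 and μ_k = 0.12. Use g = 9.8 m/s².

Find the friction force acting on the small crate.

f ≈ 11.3 N (down the incline)

The horizontal push has a component P sin θ into the surface, so N = m g cos θ + P sin θ = 40.68 + 53.8 = 94.48 N.
Along the incline, the net driving force (taking up-slope positive) is P cos θ − m g sin θ = 61.89 − 35.36 = 26.52 N, so equilibrium requires friction f = -26.52 N (down-slope).
Maximum static friction: μ_s N = 0.23 × 94.48 = 21.73 N.
|f_req| = 26.52 > 21.73 N → the small crate slides up the incline; f = μ_k N = 0.12 × 94.48 = 11.3 N.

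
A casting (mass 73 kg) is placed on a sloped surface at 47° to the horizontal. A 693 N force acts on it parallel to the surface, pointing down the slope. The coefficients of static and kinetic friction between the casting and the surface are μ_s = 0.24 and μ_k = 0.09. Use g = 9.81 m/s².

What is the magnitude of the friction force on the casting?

f ≈ 44 N (up the incline)

Perpendicular to the surface, N = m g cos θ = 73·9.81·cos 47° = 488.4 N.
Parallel to the incline, ΣF = 0 gives f = m g sin θ + P = 523.7 + 693 = 1217 N (up-slope positive).
Static friction can supply at most μ_s N = 117.2 N.
|1217| exceeds 117.2 N, so the casting slips down-slope; friction is kinetic, f = μ_k N = 0.09×488.4 = 44 N.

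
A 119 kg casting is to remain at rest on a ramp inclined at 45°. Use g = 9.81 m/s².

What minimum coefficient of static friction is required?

At the slip threshold m g sin θ = μ_s m g cos θ, so μ_s,min = tan θ.
μ_s,min = tan 45° = 1.

μ_s,min ≈ 1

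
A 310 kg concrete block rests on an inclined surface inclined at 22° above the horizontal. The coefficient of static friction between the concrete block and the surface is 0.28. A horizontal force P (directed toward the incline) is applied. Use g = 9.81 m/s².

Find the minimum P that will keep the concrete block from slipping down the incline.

The concrete block tends to slide down (tan θ > μ_s), so at the point of impending slip friction acts up-slope at its limit: f = μ_s N.
Perpendicular to the incline: N = m g cos θ + P sin θ.
Along the incline: P cos θ + μ_s N = m g sin θ, i.e. P cos θ + μ_s (m g cos θ + P sin θ) = m g sin θ.
Solving, P (cos θ + μ_s sin θ) = m g (sin θ − μ_s cos θ), so P = 3040×0.115/1.032 = 339 N.

P_min ≈ 339 N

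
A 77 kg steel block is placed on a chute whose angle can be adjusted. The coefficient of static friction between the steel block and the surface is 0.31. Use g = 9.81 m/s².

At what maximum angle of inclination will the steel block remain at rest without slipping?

θ_max ≈ 17.2°

At the slip threshold, m g sin θ = μ_s · m g cos θ, so tan θ = μ_s.
θ_max = arctan(0.31) = 17.2°.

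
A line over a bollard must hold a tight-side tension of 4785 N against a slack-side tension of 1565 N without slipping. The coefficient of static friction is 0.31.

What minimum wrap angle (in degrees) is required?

T₂/T₁ = e^{μβ} → β = ln(T₂/T₁)/μ.
β = ln(4785/1565)/0.31 = 1.118/0.31 = 3.605 rad.
In degrees: β = 3.605 × 180/π = 207°.

β_min ≈ 207°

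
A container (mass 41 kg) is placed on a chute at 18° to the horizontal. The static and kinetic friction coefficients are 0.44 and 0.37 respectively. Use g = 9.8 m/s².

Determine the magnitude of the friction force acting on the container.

The normal reaction is N = m g cos θ = 382.1 N.
Along the slope the weight component is m g sin θ = 124.2 N; friction must supply exactly this, acting up-slope.
The static-friction ceiling is μ_s N = 0.44 × 382.1 = 168.1 N.
Since |124.2| ≤ 168.1 N, no slip — friction simply equals what equilibrium demands.

f ≈ 124 N (up the incline)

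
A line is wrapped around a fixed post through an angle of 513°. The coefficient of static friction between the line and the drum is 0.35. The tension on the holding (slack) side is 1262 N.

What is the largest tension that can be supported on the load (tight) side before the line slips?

T_max ≈ 29000 N

At impending slip the capstan equation gives T₂/T₁ = e^{μβ} with β in radians.
β = 513° × π/180 = 8.954 rad.
e^{μβ} = e^{0.35×8.954} = 22.96.
T₂ = T₁ · e^{μβ} = 1262 × 22.96 = 29000 N.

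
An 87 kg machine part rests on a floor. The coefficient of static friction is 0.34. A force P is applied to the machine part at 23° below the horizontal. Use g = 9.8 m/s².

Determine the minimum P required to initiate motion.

N = m g + P sin α (the push presses the machine part into the floor).
At impending slip, P cos α = μ_s N = μ_s (m g + P sin α).
Solving: P (cos α − μ_s sin α) = μ_s m g → P = 0.34×853/(cos 23° − 0.34 sin 23°) = 290/0.7877 = 368 N.

P ≈ 368 N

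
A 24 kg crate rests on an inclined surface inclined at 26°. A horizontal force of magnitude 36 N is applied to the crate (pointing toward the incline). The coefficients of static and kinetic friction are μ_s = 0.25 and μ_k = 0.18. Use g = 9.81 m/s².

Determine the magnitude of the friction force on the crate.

f ≈ 40.9 N (up the incline)

Resolve perpendicular to the incline: N = m g cos θ + P sin θ = 24×9.81×cos 26° + 36×sin 26° = 227.4 N.
Along the incline, the net driving force (taking up-slope positive) is P cos θ − m g sin θ = 32.36 − 103.2 = -70.85 N, so equilibrium requires friction f = 70.85 N (up-slope).
The limit of static friction is μ_s N = 56.85 N.
|f_req| = 70.85 > 56.85 N → the crate slides down the incline; f = μ_k N = 0.18 × 227.4 = 40.9 N.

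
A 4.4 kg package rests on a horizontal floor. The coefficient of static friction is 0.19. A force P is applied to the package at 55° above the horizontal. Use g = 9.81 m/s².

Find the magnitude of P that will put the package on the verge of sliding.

N = m g − P sin α (the pull lifts the package).
At impending slip, P cos α = μ_s N = μ_s (m g − P sin α).
Solving: P (cos α + μ_s sin α) = μ_s m g → P = 0.19×43.2/(cos 55° + 0.19 sin 55°) = 8.2/0.7292 = 11.2 N.

P ≈ 11.2 N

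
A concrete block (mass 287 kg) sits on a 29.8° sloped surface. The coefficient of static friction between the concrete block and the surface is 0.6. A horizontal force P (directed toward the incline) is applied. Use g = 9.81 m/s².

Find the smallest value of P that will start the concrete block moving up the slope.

At impending motion up the slope, friction acts down-slope at its limit: f = μ_s N.
Perpendicular to the incline: N = m g cos θ + P sin θ.
Along the incline: P cos θ = m g sin θ + μ_s N = m g sin θ + μ_s (m g cos θ + P sin θ).
Solving, P (cos θ − μ_s sin θ) = m g (sin θ + μ_s cos θ), so P = 287×9.81×(sin 29.8° + 0.6 cos 29.8°)/(cos 29.8° − 0.6 sin 29.8°) = 2820×1.018/0.5696 = 5030 N.

P ≈ 5030 N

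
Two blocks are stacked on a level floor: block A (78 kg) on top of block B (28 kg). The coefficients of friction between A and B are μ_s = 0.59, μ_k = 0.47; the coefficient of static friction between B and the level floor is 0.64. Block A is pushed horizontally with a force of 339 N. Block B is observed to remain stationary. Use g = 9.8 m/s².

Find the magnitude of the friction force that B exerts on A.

f ≈ 339 N

Normal force at the A–B interface: N₁ = m_A g = 764.4 N.
Maximum static friction on A from B: μ_s N₁ = 0.59×764.4 = 451 N.
Since P = 339 N ≤ 451 N, A does not slip on B; friction on A equals P = 339 N.
By Newton's third law B feels 339 N forward from A. With B stationary, the floor's static friction on B balances it: f₂ = 339 N (well within μ_s(m_A+m_B)g = 664.8 N).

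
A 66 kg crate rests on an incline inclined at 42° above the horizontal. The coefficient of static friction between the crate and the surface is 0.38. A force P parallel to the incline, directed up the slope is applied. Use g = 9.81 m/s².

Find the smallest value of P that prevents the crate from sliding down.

P_min ≈ 250 N

The crate tends to slide down (tan θ > μ_s), so at the point of impending slip friction acts up-slope at its limit: f = μ_s N.
P is parallel to the surface, so N = m g cos θ = 481 N.
Along the incline: P + μ_s N = m g sin θ, so P = 433 − 0.38×481 = 250 N.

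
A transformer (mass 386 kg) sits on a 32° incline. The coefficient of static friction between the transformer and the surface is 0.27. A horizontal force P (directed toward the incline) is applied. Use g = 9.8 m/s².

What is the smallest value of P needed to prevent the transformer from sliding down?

The transformer tends to slide down (tan θ > μ_s), so at the point of impending slip friction acts up-slope at its limit: f = μ_s N.
Perpendicular to the incline: N = m g cos θ + P sin θ.
Along the incline: P cos θ + μ_s N = m g sin θ, i.e. P cos θ + μ_s (m g cos θ + P sin θ) = m g sin θ.
Solving, P (cos θ + μ_s sin θ) = m g (sin θ − μ_s cos θ), so P = 3780×0.3009/0.9911 = 1150 N.

P_min ≈ 1150 N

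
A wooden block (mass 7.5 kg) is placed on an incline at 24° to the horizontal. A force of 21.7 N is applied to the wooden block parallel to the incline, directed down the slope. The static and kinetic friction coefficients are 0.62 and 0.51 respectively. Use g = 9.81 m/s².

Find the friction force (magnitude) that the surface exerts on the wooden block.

Normal force: N = m g cos θ = 7.5 × 9.81 × cos 24° = 67.21 N.
Parallel to the incline, ΣF = 0 gives f = m g sin θ + P = 29.93 + 21.7 = 51.63 N (up-slope positive).
The static-friction ceiling is μ_s N = 0.62 × 67.21 = 41.67 N.
|51.63| exceeds 41.67 N, so the wooden block slips down-slope; friction is kinetic, f = μ_k N = 0.51×67.21 = 34.3 N.

f ≈ 34.3 N (up the incline)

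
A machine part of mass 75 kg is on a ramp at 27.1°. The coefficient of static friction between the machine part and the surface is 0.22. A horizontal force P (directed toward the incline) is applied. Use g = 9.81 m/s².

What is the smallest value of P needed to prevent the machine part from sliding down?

The machine part tends to slide down (tan θ > μ_s), so at the point of impending slip friction acts up-slope at its limit: f = μ_s N.
Perpendicular to the incline: N = m g cos θ + P sin θ.
Along the incline: P cos θ + μ_s N = m g sin θ, i.e. P cos θ + μ_s (m g cos θ + P sin θ) = m g sin θ.
Solving, P (cos θ + μ_s sin θ) = m g (sin θ − μ_s cos θ), so P = 736×0.2597/0.9904 = 193 N.

P_min ≈ 193 N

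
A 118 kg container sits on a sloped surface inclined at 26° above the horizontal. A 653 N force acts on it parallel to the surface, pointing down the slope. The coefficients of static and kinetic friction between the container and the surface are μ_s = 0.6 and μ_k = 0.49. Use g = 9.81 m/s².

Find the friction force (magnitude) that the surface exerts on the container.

f ≈ 510 N (up the incline)

Normal force: N = m g cos θ = 118 × 9.81 × cos 26° = 1040 N.
For equilibrium along the incline the friction force must supply f = m g sin θ + P = 507.4 + 653 = 1160 N (positive meaning up-slope).
Static friction can supply at most μ_s N = 624.3 N.
|1160| exceeds 624.3 N, so the container slips down-slope; friction is kinetic, f = μ_k N = 0.49×1040 = 510 N.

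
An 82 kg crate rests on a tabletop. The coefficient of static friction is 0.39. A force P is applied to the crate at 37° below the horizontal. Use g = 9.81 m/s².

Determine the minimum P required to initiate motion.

N = m g + P sin α (the push presses the crate into the tabletop).
At impending slip, P cos α = μ_s N = μ_s (m g + P sin α).
Solving: P (cos α − μ_s sin α) = μ_s m g → P = 0.39×804/(cos 37° − 0.39 sin 37°) = 314/0.5639 = 556 N.

P ≈ 556 N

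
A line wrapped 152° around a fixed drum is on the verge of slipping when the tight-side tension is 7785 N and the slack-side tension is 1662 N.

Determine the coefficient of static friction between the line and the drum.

T₂/T₁ = e^{μβ} → μ = ln(T₂/T₁)/β.
β = 152° = 2.653 rad.
μ = ln(7785/1662)/2.653 = ln(4.684)/2.653 = 0.582.

μ ≈ 0.582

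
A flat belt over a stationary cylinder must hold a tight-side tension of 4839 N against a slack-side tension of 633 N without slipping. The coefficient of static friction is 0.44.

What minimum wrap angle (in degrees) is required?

β_min ≈ 265°

T₂/T₁ = e^{μβ} → β = ln(T₂/T₁)/μ.
β = ln(4839/633)/0.44 = 2.034/0.44 = 4.623 rad.
In degrees: β = 4.623 × 180/π = 265°.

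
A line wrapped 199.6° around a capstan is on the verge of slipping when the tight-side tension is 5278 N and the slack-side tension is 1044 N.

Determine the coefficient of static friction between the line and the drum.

T₂/T₁ = e^{μβ} → μ = ln(T₂/T₁)/β.
β = 199.6° = 3.484 rad.
μ = ln(5278/1044)/3.484 = ln(5.056)/3.484 = 0.465.

μ ≈ 0.465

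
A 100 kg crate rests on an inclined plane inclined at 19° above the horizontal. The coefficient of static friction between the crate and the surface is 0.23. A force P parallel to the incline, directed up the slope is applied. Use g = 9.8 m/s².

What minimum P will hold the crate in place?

P_min ≈ 106 N

The crate tends to slide down (tan θ > μ_s), so at the point of impending slip friction acts up-slope at its limit: f = μ_s N.
P is parallel to the surface, so N = m g cos θ = 927 N.
Along the incline: P + μ_s N = m g sin θ, so P = 319 − 0.23×927 = 106 N.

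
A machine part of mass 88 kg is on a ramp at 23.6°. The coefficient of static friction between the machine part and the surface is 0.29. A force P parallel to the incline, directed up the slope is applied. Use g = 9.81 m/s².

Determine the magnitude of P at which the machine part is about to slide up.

P ≈ 575 N

At impending motion up the slope, friction acts down-slope at its limit: f = μ_s N.
P is parallel to the surface, so N = m g cos θ = 791 N.
Along the incline: P = m g sin θ + μ_s N = 346 + 0.29×791 = 575 N.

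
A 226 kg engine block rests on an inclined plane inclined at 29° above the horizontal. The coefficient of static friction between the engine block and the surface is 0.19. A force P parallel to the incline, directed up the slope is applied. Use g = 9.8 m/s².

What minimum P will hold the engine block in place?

P_min ≈ 706 N

The engine block tends to slide down (tan θ > μ_s), so at the point of impending slip friction acts up-slope at its limit: f = μ_s N.
P is parallel to the surface, so N = m g cos θ = 1940 N.
Along the incline: P + μ_s N = m g sin θ, so P = 1070 − 0.19×1940 = 706 N.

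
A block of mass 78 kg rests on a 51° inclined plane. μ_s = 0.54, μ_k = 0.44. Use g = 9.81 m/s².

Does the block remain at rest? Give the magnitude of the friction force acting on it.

N = m g cos θ = 482 N.
Down-slope weight component: m g sin θ = 595 N.
μ_s N = 260 N.
595 > 260 N, so it slides; kinetic friction f = μ_k N = 0.44×482 = 212 N.

f ≈ 212 N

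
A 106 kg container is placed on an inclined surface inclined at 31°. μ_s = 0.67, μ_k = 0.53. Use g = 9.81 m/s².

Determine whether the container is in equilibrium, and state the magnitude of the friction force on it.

f ≈ 536 N

N = m g cos θ = 891 N.
Down-slope weight component: m g sin θ = 536 N.
μ_s N = 597 N.
536 ≤ 597 N, so it stays put; friction = 536 N.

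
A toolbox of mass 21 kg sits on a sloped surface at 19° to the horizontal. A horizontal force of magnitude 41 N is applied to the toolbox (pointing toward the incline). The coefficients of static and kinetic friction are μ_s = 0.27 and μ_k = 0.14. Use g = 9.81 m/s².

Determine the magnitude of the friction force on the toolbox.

f ≈ 28.3 N (up the incline)

The horizontal push has a component P sin θ into the surface, so N = m g cos θ + P sin θ = 194.8 + 13.35 = 208.1 N.
Along the incline, the net driving force (taking up-slope positive) is P cos θ − m g sin θ = 38.77 − 67.07 = -28.3 N, so equilibrium requires friction f = 28.3 N (up-slope).
Maximum static friction: μ_s N = 0.27 × 208.1 = 56.2 N.
|f_req| = 28.3 ≤ 56.2 N → the toolbox is in equilibrium; friction equals the required value.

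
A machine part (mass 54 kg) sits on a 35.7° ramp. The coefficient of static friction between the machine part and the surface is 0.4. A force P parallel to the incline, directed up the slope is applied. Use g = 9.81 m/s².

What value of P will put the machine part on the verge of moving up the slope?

P ≈ 481 N

At impending motion up the slope, friction acts down-slope at its limit: f = μ_s N.
P is parallel to the surface, so N = m g cos θ = 430 N.
Along the incline: P = m g sin θ + μ_s N = 309 + 0.4×430 = 481 N.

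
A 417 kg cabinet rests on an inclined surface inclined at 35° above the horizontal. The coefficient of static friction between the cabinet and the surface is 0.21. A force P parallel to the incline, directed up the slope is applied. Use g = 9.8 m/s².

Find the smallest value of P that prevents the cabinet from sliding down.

The cabinet tends to slide down (tan θ > μ_s), so at the point of impending slip friction acts up-slope at its limit: f = μ_s N.
P is parallel to the surface, so N = m g cos θ = 3350 N.
Along the incline: P + μ_s N = m g sin θ, so P = 2340 − 0.21×3350 = 1640 N.

P_min ≈ 1640 N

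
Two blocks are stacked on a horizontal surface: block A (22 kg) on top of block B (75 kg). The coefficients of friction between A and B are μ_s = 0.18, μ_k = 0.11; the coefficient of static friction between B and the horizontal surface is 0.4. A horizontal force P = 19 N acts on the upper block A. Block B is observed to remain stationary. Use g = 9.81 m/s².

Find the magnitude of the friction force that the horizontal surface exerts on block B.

f ≈ 19 N

The normal force B exerts on A is simply A's weight, N₁ = 215.8 N.
Maximum static friction on A from B: μ_s N₁ = 0.18×215.8 = 38.85 N.
Since P = 19 N ≤ 38.85 N, A does not slip on B; friction on A equals P = 19 N.
B experiences an equal 19 N forward from A (third law). B is in equilibrium, so the floor supplies f₂ = 19 N of static friction (limit μ_s(m_A+m_B)g = 380.6 N, not exceeded).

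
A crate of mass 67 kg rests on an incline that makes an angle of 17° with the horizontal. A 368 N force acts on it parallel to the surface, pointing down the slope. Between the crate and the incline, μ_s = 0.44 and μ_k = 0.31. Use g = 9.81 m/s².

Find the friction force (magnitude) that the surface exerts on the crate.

Perpendicular to the surface, N = m g cos θ = 67·9.81·cos 17° = 628.6 N.
The friction needed for equilibrium is m g sin θ + P = 192.2 + 368 = 560.2 N, measured positive up-slope.
The static-friction ceiling is μ_s N = 0.44 × 628.6 = 276.6 N.
|560.2| exceeds 276.6 N, so the crate slips down-slope; friction is kinetic, f = μ_k N = 0.31×628.6 = 195 N.

f ≈ 195 N (up the incline)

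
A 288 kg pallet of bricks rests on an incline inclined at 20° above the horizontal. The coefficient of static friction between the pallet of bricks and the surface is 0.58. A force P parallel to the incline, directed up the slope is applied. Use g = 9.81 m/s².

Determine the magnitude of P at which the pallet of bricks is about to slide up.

P ≈ 2510 N

At impending motion up the slope, friction acts down-slope at its limit: f = μ_s N.
P is parallel to the surface, so N = m g cos θ = 2650 N.
Along the incline: P = m g sin θ + μ_s N = 966 + 0.58×2650 = 2510 N.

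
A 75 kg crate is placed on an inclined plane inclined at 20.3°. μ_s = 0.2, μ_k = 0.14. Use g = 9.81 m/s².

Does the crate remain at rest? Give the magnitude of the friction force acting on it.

N = m g cos θ = 690 N.
Down-slope weight component: m g sin θ = 255 N.
μ_s N = 138 N.
255 > 138 N, so it slides; kinetic friction f = μ_k N = 0.14×690 = 96.6 N.

f ≈ 96.6 N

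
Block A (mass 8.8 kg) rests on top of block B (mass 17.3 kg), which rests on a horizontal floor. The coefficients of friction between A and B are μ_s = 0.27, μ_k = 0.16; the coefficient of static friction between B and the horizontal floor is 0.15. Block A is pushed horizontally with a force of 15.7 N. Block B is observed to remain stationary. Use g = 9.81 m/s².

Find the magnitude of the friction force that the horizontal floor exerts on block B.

Between the blocks, N₁ = m_A g = 86.33 N.
Maximum static friction on A from B: μ_s N₁ = 0.27×86.33 = 23.31 N.
Since P = 15.7 N ≤ 23.31 N, A does not slip on B; friction on A equals P = 15.7 N.
By Newton's third law B feels 15.7 N forward from A. With B stationary, the floor's static friction on B balances it: f₂ = 15.7 N (well within μ_s(m_A+m_B)g = 38.41 N).

f ≈ 15.7 N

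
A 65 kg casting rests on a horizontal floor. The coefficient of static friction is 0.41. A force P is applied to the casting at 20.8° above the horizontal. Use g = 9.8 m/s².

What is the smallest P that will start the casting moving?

N = m g − P sin α (the pull lifts the casting).
At impending slip, P cos α = μ_s N = μ_s (m g − P sin α).
Solving: P (cos α + μ_s sin α) = μ_s m g → P = 0.41×637/(cos 20.8° + 0.41 sin 20.8°) = 261/1.08 = 242 N.

P ≈ 242 N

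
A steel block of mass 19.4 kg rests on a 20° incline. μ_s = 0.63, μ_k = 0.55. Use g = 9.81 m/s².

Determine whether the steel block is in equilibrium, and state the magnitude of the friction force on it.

f ≈ 65.1 N

N = m g cos θ = 179 N.
Down-slope weight component: m g sin θ = 65.1 N.
μ_s N = 113 N.
65.1 ≤ 113 N, so it stays put; friction = 65.1 N.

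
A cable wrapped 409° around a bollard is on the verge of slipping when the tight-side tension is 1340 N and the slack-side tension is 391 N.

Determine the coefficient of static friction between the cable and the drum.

μ ≈ 0.173

T₂/T₁ = e^{μβ} → μ = ln(T₂/T₁)/β.
β = 409° = 7.138 rad.
μ = ln(1340/391)/7.138 = ln(3.427)/7.138 = 0.173.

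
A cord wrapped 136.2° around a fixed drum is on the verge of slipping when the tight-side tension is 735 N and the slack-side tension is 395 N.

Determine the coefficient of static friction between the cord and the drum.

μ ≈ 0.261

T₂/T₁ = e^{μβ} → μ = ln(T₂/T₁)/β.
β = 136.2° = 2.377 rad.
μ = ln(735/395)/2.377 = ln(1.861)/2.377 = 0.261.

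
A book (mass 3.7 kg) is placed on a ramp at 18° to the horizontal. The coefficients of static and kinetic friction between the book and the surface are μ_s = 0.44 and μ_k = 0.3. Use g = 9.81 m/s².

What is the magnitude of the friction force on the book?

f ≈ 11.2 N (up the incline)

Normal force: N = m g cos θ = 3.7 × 9.81 × cos 18° = 34.52 N.
For equilibrium along the incline, friction must balance the weight component: f = m g sin θ = 11.22 N up the slope.
Maximum static friction available: μ_s N = 0.44 × 34.52 = 15.19 N.
Since |11.22| ≤ 15.19 N, static friction is sufficient; f equals the required value, not μ_s N.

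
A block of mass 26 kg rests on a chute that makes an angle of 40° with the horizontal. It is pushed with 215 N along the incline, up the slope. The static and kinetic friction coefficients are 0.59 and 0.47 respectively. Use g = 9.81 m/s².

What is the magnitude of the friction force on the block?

f ≈ 51.1 N (down the incline)

The normal reaction is N = m g cos θ = 195.4 N.
The friction needed for equilibrium is m g sin θ − P = 163.9 − 215 = -51.05 N, measured positive up-slope.
Static friction can supply at most μ_s N = 115.3 N.
Since |-51.05| ≤ 115.3 N, no slip — friction simply equals what equilibrium demands.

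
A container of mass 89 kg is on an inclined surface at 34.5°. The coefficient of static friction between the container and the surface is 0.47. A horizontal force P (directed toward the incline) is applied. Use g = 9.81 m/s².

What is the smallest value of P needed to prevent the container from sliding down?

The container tends to slide down (tan θ > μ_s), so at the point of impending slip friction acts up-slope at its limit: f = μ_s N.
Perpendicular to the incline: N = m g cos θ + P sin θ.
Along the incline: P cos θ + μ_s N = m g sin θ, i.e. P cos θ + μ_s (m g cos θ + P sin θ) = m g sin θ.
Solving, P (cos θ + μ_s sin θ) = m g (sin θ − μ_s cos θ), so P = 873×0.1791/1.09 = 143 N.

P_min ≈ 143 N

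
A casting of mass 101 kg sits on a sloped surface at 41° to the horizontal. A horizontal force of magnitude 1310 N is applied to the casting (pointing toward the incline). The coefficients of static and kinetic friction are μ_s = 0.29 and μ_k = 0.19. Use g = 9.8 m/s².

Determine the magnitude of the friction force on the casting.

f ≈ 339 N (down the incline)

Resolve perpendicular to the incline: N = m g cos θ + P sin θ = 101×9.8×cos 41° + 1310×sin 41° = 1606 N.
Along the incline, the net driving force (taking up-slope positive) is P cos θ − m g sin θ = 988.7 − 649.4 = 339.3 N, so equilibrium requires friction f = -339.3 N (down-slope).
The limit of static friction is μ_s N = 465.9 N.
|f_req| = 339.3 ≤ 465.9 N → the casting is in equilibrium; friction equals the required value.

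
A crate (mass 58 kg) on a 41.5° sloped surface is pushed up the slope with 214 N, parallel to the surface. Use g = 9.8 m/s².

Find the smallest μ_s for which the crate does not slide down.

μ_s,min ≈ 0.382

N = m g cos θ = 425.7 N.
Friction must make up the shortfall along the incline: f = m g sin θ − P = 376.6 − 214 = 162.6 N.
At the threshold f = μ_s N, so μ_s,min = 162.6/425.7 = 0.382.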